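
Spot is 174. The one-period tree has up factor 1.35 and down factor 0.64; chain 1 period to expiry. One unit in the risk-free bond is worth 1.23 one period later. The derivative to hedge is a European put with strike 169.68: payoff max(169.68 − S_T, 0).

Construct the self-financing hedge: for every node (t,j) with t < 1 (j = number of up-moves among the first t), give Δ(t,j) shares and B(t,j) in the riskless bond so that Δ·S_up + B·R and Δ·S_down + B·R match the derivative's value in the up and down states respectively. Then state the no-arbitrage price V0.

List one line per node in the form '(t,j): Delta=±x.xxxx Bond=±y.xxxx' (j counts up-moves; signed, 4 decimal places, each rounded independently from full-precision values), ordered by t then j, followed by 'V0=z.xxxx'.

No-arbitrage ⇒ martingale measure with p* = (R−d)/(u−d) = 0.8310.
Payoff layer (t=1): V(1,0)=58.3200, V(1,1)=0.0000
Node (0,0) S=174.0000: V=(p*·0.0000+(1−p*)·58.3200)/1.23=8.0137; Δ=(0.0000−58.3200)/(234.9000−111.3600)=-0.4721; B=V−Δ·S=90.1546
Check: Δ(0,0)·S0 + B(0,0) = 8.0137 = V0.

(0,0): Delta=-0.4721 Bond=90.1546
V0=8.0137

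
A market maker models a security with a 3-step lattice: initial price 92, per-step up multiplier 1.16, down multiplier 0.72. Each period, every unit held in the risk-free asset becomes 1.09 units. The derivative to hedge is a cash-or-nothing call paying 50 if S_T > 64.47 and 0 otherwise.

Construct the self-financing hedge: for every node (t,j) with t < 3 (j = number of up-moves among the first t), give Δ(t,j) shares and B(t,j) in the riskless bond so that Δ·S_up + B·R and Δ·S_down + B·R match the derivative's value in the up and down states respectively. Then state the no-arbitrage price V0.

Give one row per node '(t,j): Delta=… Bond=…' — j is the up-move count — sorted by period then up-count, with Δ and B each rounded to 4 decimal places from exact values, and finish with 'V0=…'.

(0,0): Delta=0.2782 Bond=10.3974
(1,0): Delta=1.3235 Bond=-57.9090
(1,1): Delta=0.1554 Bond=24.4331
(2,0): Delta=0.0000 Bond=0.0000
(2,1): Delta=1.4789 Bond=-75.0626
(2,2): Delta=0.0000 Bond=45.8716
V0=35.9885

Under the risk-neutral measure, an up-move has probability p* = (R−d)/(u−d) = 0.8409 and values discount at R = 1.09.
Terminal payoffs: V(3,0)=0.0000, V(3,1)=0.0000, V(3,2)=50.0000, V(3,3)=50.0000
(2,0): S=47.6928. Δ = (V_up−V_dn)/(S_up−S_dn) = (0.0000−0.0000)/(55.3236−34.3388) = 0.0000. V = [p*·0.0000 + (1−p*)·0.0000]/1.09 = 0.0000. B = V − Δ·S = 0.0000.
(2,1): S=76.8384. Δ = (V_up−V_dn)/(S_up−S_dn) = (50.0000−0.0000)/(89.1325−55.3236) = 1.4789. V = [p*·50.0000 + (1−p*)·0.0000]/1.09 = 38.5738. B = V − Δ·S = -75.0626.
(2,2): S=123.7952. Δ = (V_up−V_dn)/(S_up−S_dn) = (50.0000−50.0000)/(143.6024−89.1325) = 0.0000. V = [p*·50.0000 + (1−p*)·50.0000]/1.09 = 45.8716. B = V − Δ·S = 45.8716.
(1,0): S=66.2400. Δ = (V_up−V_dn)/(S_up−S_dn) = (38.5738−0.0000)/(76.8384−47.6928) = 1.3235. V = [p*·38.5738 + (1−p*)·0.0000]/1.09 = 29.7588. B = V − Δ·S = -57.9090.
(1,1): S=106.7200. Δ = (V_up−V_dn)/(S_up−S_dn) = (45.8716−38.5738)/(123.7952−76.8384) = 0.1554. V = [p*·45.8716 + (1−p*)·38.5738]/1.09 = 41.0189. B = V − Δ·S = 24.4331.
(0,0): S=92.0000. Δ = (V_up−V_dn)/(S_up−S_dn) = (41.0189−29.7588)/(106.7200−66.2400) = 0.2782. V = [p*·41.0189 + (1−p*)·29.7588]/1.09 = 35.9885. B = V − Δ·S = 10.3974.
The time-0 hedge costs 35.9885, which is the no-arbitrage price.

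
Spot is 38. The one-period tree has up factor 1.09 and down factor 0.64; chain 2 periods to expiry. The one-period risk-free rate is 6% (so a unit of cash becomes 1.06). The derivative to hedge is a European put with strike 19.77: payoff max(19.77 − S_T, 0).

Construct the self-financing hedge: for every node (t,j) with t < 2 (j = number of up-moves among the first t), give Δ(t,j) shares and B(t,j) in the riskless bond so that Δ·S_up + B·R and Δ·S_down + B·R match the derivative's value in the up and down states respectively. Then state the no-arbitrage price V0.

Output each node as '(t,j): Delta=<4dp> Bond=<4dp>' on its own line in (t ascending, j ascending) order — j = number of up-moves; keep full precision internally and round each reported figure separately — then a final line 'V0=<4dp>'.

The replicating-portfolio and risk-neutral prices coincide; use p* = (1.06−0.64)/(1.09−0.64) = 0.9333 for the latter.
At expiry t=2: V(2,0)=4.2052, V(2,1)=0.0000, V(2,2)=0.0000
(1,0): S=24.3200. Δ = (V_up−V_dn)/(S_up−S_dn) = (0.0000−4.2052)/(26.5088−15.5648) = -0.3842. V = [p*·0.0000 + (1−p*)·4.2052]/1.06 = 0.2645. B = V − Δ·S = 9.6094.
(1,1): S=41.4200. Δ = (V_up−V_dn)/(S_up−S_dn) = (0.0000−0.0000)/(45.1478−26.5088) = 0.0000. V = [p*·0.0000 + (1−p*)·0.0000]/1.06 = 0.0000. B = V − Δ·S = 0.0000.
(0,0): S=38.0000. Δ = (V_up−V_dn)/(S_up−S_dn) = (0.0000−0.2645)/(41.4200−24.3200) = -0.0155. V = [p*·0.0000 + (1−p*)·0.2645]/1.06 = 0.0166. B = V − Δ·S = 0.6044.
Self-financing check: at every node Δ·S+B equals the discounted successor values.

(0,0): Delta=-0.0155 Bond=0.6044
(1,0): Delta=-0.3842 Bond=9.6094
(1,1): Delta=0.0000 Bond=0.0000
V0=0.0166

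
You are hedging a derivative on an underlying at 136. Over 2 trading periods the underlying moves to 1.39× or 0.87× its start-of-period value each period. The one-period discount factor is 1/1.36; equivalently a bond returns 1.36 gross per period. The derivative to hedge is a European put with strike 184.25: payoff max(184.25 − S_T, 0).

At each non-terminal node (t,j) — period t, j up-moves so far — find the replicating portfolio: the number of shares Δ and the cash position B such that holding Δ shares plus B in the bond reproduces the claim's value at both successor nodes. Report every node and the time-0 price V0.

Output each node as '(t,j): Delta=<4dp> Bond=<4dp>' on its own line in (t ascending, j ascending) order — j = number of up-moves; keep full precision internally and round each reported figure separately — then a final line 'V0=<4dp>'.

Risk-neutral probability p* = (R−d)/(u−d) = (1.36−0.87)/(1.39−0.87) = 0.9423.
Terminal payoffs: V(2,0)=81.3116, V(2,1)=19.7852, V(2,2)=0.0000
  t=1,j=0: stock 118.3200 → up 164.4648 (V=19.7852), down 102.9384 (V=81.3116). Price 17.1579; hedge Δ=-1.0000, bond B=135.4779.
  t=1,j=1: stock 189.0400 → up 262.7656 (V=0.0000), down 164.4648 (V=19.7852). Price 0.8393; hedge Δ=-0.2013, bond B=38.8878.
  t=0,j=0: stock 136.0000 → up 189.0400 (V=0.8393), down 118.3200 (V=17.1579). Price 1.3094; hedge Δ=-0.2307, bond B=32.6914.
Each (Δ,B) replicates both successor values, so the strategy is self-financing and V0 is arbitrage-free.

(0,0): Delta=-0.2307 Bond=32.6914
(1,0): Delta=-1.0000 Bond=135.4779
(1,1): Delta=-0.2013 Bond=38.8878
V0=1.3094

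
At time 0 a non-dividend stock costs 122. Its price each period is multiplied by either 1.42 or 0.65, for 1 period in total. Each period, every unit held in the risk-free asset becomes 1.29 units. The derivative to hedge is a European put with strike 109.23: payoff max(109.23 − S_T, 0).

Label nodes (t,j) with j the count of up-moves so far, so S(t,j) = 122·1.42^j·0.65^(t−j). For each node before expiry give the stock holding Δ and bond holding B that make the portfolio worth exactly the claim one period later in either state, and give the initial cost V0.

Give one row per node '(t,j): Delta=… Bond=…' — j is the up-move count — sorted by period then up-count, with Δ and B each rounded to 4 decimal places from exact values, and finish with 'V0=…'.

Under the risk-neutral measure, an up-move has probability p* = (R−d)/(u−d) = 0.8312 and values discount at R = 1.29.
Terminal values V(1,·): V(1,0)=29.9300, V(1,1)=0.0000
  t=0,j=0: stock 122.0000 → up 173.2400 (V=0.0000), down 79.3000 (V=29.9300). Price 3.9171; hedge Δ=-0.3186, bond B=42.7873.
Each (Δ,B) replicates both successor values, so the strategy is self-financing and V0 is arbitrage-free.

(0,0): Delta=-0.3186 Bond=42.7873
V0=3.9171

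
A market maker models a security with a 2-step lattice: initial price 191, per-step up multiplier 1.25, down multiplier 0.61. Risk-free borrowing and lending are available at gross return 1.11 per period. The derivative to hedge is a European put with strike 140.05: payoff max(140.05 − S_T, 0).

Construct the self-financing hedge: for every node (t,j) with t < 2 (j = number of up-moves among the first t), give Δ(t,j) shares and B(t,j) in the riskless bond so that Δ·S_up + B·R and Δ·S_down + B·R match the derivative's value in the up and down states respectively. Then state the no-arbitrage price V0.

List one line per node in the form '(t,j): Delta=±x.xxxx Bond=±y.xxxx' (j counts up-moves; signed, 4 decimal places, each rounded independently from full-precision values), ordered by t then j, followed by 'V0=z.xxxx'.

Risk-neutral probability p* = (R−d)/(u−d) = (1.11−0.61)/(1.25−0.61) = 0.7813.
Terminal payoffs: V(2,0)=68.9789, V(2,1)=0.0000, V(2,2)=0.0000
  t=1,j=0: stock 116.5100 → up 145.6375 (V=0.0000), down 71.0711 (V=68.9789). Price 13.5938; hedge Δ=-0.9251, bond B=121.3733.
  t=1,j=1: stock 238.7500 → up 298.4375 (V=0.0000), down 145.6375 (V=0.0000). Price 0.0000; hedge Δ=0.0000, bond B=0.0000.
  t=0,j=0: stock 191.0000 → up 238.7500 (V=0.0000), down 116.5100 (V=13.5938). Price 2.6790; hedge Δ=-0.1112, bond B=23.9193.
Check: Δ(0,0)·S0 + B(0,0) = 2.6790 = V0.

(0,0): Delta=-0.1112 Bond=23.9193
(1,0): Delta=-0.9251 Bond=121.3733
(1,1): Delta=0.0000 Bond=0.0000
V0=2.6790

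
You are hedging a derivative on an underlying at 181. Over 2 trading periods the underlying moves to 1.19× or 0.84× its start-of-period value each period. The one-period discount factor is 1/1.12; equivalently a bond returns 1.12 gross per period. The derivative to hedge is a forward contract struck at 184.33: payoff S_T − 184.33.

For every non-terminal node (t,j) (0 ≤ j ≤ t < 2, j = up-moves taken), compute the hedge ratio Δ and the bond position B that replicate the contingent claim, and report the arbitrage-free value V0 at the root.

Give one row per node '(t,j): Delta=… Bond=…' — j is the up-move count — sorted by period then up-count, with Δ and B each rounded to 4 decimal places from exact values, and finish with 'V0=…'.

(0,0): Delta=1.0000 Bond=-146.9467
(1,0): Delta=1.0000 Bond=-164.5804
(1,1): Delta=1.0000 Bond=-164.5804
V0=34.0533

Under the risk-neutral measure, an up-move has probability p* = (R−d)/(u−d) = 0.8000 and values discount at R = 1.12.
At expiry t=2: V(2,0)=-56.6164, V(2,1)=-3.4024, V(2,2)=71.9841
Node (1,0) S=152.0400: V=(p*·-3.4024+(1−p*)·-56.6164)/1.12=-12.5404; Δ=(-3.4024−-56.6164)/(180.9276−127.7136)=1.0000; B=V−Δ·S=-164.5804
Node (1,1) S=215.3900: V=(p*·71.9841+(1−p*)·-3.4024)/1.12=50.8096; Δ=(71.9841−-3.4024)/(256.3141−180.9276)=1.0000; B=V−Δ·S=-164.5804
Node (0,0) S=181.0000: V=(p*·50.8096+(1−p*)·-12.5404)/1.12=34.0533; Δ=(50.8096−-12.5404)/(215.3900−152.0400)=1.0000; B=V−Δ·S=-146.9467
Self-financing check: at every node Δ·S+B equals the discounted successor values.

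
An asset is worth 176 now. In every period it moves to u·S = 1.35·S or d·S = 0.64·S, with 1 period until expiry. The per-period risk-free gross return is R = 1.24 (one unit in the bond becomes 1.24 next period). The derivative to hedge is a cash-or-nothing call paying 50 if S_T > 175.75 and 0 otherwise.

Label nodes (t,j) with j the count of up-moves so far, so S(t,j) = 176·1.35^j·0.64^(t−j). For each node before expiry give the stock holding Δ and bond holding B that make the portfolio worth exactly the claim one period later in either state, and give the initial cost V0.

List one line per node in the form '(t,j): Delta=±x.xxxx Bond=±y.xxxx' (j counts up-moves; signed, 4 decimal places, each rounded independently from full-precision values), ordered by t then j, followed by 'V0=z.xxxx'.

(0,0): Delta=0.4001 Bond=-36.3471
V0=34.0754

Under the risk-neutral measure, an up-move has probability p* = (R−d)/(u−d) = 0.8451 and values discount at R = 1.24.
At expiry t=1: V(1,0)=0.0000, V(1,1)=50.0000
Node (0,0) S=176.0000: V=(p*·50.0000+(1−p*)·0.0000)/1.24=34.0754; Δ=(50.0000−0.0000)/(237.6000−112.6400)=0.4001; B=V−Δ·S=-36.3471
The time-0 hedge costs 34.0754, which is the no-arbitrage price.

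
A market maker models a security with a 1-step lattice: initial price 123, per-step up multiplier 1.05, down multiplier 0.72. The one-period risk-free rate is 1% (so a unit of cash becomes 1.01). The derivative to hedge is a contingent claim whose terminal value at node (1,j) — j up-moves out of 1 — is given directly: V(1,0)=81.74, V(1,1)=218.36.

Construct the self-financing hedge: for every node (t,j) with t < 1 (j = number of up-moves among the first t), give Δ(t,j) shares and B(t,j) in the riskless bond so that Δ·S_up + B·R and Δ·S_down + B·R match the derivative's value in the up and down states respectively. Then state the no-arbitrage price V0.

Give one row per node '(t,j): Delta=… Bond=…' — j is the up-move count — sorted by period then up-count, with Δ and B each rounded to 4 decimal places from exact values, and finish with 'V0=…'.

No-arbitrage ⇒ martingale measure with p* = (R−d)/(u−d) = 0.8788.
Terminal values V(1,·): V(1,0)=81.7400, V(1,1)=218.3600
  t=0,j=0: stock 123.0000 → up 129.1500 (V=218.3600), down 88.5600 (V=81.7400). Price 199.8020; hedge Δ=3.3659, bond B=-214.1980.
Check: Δ(0,0)·S0 + B(0,0) = 199.8020 = V0.

(0,0): Delta=3.3659 Bond=-214.1980
V0=199.8020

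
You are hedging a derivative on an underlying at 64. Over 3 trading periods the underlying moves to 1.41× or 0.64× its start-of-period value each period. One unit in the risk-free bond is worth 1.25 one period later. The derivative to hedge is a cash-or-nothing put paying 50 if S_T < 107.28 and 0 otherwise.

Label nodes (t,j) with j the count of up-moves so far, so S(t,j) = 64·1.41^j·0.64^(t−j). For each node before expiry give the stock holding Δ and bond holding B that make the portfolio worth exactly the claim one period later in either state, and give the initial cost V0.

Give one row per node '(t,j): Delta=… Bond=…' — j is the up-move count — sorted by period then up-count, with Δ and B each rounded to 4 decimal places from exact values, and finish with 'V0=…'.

(0,0): Delta=-0.4075 Bond=38.9539
(1,0): Delta=0.0000 Bond=32.0000
(1,1): Delta=-0.4560 Bond=53.0707
(2,0): Delta=0.0000 Bond=40.0000
(2,1): Delta=0.0000 Bond=40.0000
(2,2): Delta=-0.5103 Bond=73.2468
V0=12.8721

No-arbitrage ⇒ martingale measure with p* = (R−d)/(u−d) = 0.7922.
Terminal values V(3,·): V(3,0)=50.0000, V(3,1)=50.0000, V(3,2)=50.0000, V(3,3)=0.0000
Node (2,0) S=26.2144: V=(p*·50.0000+(1−p*)·50.0000)/1.25=40.0000; Δ=(50.0000−50.0000)/(36.9623−16.7772)=0.0000; B=V−Δ·S=40.0000
Node (2,1) S=57.7536: V=(p*·50.0000+(1−p*)·50.0000)/1.25=40.0000; Δ=(50.0000−50.0000)/(81.4326−36.9623)=0.0000; B=V−Δ·S=40.0000
Node (2,2) S=127.2384: V=(p*·0.0000+(1−p*)·50.0000)/1.25=8.3117; Δ=(0.0000−50.0000)/(179.4061−81.4326)=-0.5103; B=V−Δ·S=73.2468
Node (1,0) S=40.9600: V=(p*·40.0000+(1−p*)·40.0000)/1.25=32.0000; Δ=(40.0000−40.0000)/(57.7536−26.2144)=0.0000; B=V−Δ·S=32.0000
Node (1,1) S=90.2400: V=(p*·8.3117+(1−p*)·40.0000)/1.25=11.9170; Δ=(8.3117−40.0000)/(127.2384−57.7536)=-0.4560; B=V−Δ·S=53.0707
Node (0,0) S=64.0000: V=(p*·11.9170+(1−p*)·32.0000)/1.25=12.8721; Δ=(11.9170−32.0000)/(90.2400−40.9600)=-0.4075; B=V−Δ·S=38.9539
Each (Δ,B) replicates both successor values, so the strategy is self-financing and V0 is arbitrage-free.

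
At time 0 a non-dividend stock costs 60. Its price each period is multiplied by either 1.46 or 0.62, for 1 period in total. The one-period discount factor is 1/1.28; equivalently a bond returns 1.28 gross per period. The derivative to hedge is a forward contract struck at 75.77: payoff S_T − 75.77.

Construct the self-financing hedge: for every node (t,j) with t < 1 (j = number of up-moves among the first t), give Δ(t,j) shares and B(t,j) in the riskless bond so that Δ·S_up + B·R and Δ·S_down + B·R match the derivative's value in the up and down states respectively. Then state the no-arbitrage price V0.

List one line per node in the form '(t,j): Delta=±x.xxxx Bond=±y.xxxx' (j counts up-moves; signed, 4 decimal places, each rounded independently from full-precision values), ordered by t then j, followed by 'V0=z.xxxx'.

(0,0): Delta=1.0000 Bond=-59.1953
V0=0.8047

Risk-neutral probability p* = (R−d)/(u−d) = (1.28−0.62)/(1.46−0.62) = 0.7857.
Payoff layer (t=1): V(1,0)=-38.5700, V(1,1)=11.8300
  t=0,j=0: stock 60.0000 → up 87.6000 (V=11.8300), down 37.2000 (V=-38.5700). Price 0.8047; hedge Δ=1.0000, bond B=-59.1953.
Self-financing check: at every node Δ·S+B equals the discounted successor values.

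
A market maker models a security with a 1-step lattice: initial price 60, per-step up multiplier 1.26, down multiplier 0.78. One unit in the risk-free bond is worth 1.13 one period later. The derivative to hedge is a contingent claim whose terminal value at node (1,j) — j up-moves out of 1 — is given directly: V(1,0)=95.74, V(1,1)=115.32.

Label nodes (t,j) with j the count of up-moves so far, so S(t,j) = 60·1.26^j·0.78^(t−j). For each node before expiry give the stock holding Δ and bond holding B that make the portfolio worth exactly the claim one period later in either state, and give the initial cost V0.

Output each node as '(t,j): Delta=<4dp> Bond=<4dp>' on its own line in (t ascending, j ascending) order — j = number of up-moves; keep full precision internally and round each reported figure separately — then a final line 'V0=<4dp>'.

Under the risk-neutral measure, an up-move has probability p* = (R−d)/(u−d) = 0.7292 and values discount at R = 1.13.
At expiry t=1: V(1,0)=95.7400, V(1,1)=115.3200
  t=0,j=0: stock 60.0000 → up 75.6000 (V=115.3200), down 46.8000 (V=95.7400). Price 97.3603; hedge Δ=0.6799, bond B=56.5686.
Self-financing check: at every node Δ·S+B equals the discounted successor values.

(0,0): Delta=0.6799 Bond=56.5686
V0=97.3603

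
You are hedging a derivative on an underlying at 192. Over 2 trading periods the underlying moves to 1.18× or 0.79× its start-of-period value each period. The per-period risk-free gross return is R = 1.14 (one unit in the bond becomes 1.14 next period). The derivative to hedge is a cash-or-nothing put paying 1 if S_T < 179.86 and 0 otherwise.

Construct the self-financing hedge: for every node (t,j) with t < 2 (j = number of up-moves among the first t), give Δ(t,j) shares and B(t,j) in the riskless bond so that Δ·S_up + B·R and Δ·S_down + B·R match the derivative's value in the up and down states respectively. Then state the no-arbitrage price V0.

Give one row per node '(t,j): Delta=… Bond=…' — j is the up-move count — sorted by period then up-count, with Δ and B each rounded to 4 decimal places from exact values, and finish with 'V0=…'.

Risk-neutral probability p* = (R−d)/(u−d) = (1.14−0.79)/(1.18−0.79) = 0.8974.
At expiry t=2: V(2,0)=1.0000, V(2,1)=1.0000, V(2,2)=0.0000
  t=1,j=0: stock 151.6800 → up 178.9824 (V=1.0000), down 119.8272 (V=1.0000). Price 0.8772; hedge Δ=0.0000, bond B=0.8772.
  t=1,j=1: stock 226.5600 → up 267.3408 (V=0.0000), down 178.9824 (V=1.0000). Price 0.0900; hedge Δ=-0.0113, bond B=2.6541.
  t=0,j=0: stock 192.0000 → up 226.5600 (V=0.0900), down 151.6800 (V=0.8772). Price 0.1497; hedge Δ=-0.0105, bond B=2.1683.
Check: Δ(0,0)·S0 + B(0,0) = 0.1497 = V0.

(0,0): Delta=-0.0105 Bond=2.1683
(1,0): Delta=0.0000 Bond=0.8772
(1,1): Delta=-0.0113 Bond=2.6541
V0=0.1497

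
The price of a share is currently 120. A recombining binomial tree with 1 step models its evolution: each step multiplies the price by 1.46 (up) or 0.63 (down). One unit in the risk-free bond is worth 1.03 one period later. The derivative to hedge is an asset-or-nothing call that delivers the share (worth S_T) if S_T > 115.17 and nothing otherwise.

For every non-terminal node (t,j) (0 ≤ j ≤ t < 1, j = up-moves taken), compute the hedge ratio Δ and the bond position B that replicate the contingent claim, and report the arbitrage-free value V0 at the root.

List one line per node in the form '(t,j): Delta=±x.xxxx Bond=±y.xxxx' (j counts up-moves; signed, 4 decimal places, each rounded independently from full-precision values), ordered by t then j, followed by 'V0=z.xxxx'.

(0,0): Delta=1.7590 Bond=-129.1098
V0=81.9745

Risk-neutral probability p* = (R−d)/(u−d) = (1.03−0.63)/(1.46−0.63) = 0.4819.
Terminal values V(1,·): V(1,0)=0.0000, V(1,1)=175.2000
  t=0,j=0: stock 120.0000 → up 175.2000 (V=175.2000), down 75.6000 (V=0.0000). Price 81.9745; hedge Δ=1.7590, bond B=-129.1098.
Self-financing check: at every node Δ·S+B equals the discounted successor values.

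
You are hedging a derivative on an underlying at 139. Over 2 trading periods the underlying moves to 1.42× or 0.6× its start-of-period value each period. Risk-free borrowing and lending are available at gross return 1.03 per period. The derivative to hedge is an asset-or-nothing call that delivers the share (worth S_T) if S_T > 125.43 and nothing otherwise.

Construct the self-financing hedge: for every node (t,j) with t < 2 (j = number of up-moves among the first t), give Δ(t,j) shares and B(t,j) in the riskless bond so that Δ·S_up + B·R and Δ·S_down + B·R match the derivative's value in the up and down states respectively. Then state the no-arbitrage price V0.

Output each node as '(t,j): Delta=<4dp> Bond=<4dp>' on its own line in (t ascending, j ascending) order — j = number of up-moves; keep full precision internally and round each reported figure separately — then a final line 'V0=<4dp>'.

(0,0): Delta=1.2519 Bond=-101.3699
(1,0): Delta=0.0000 Bond=0.0000
(1,1): Delta=1.7317 Bond=-199.1094
V0=72.6484

The replicating-portfolio and risk-neutral prices coincide; use p* = (1.03−0.6)/(1.42−0.6) = 0.5244 for the latter.
Payoff layer (t=2): V(2,0)=0.0000, V(2,1)=0.0000, V(2,2)=280.2796
(1,0): S=83.4000. Δ = (V_up−V_dn)/(S_up−S_dn) = (0.0000−0.0000)/(118.4280−50.0400) = 0.0000. V = [p*·0.0000 + (1−p*)·0.0000]/1.03 = 0.0000. B = V − Δ·S = 0.0000.
(1,1): S=197.3800. Δ = (V_up−V_dn)/(S_up−S_dn) = (280.2796−0.0000)/(280.2796−118.4280) = 1.7317. V = [p*·280.2796 + (1−p*)·0.0000]/1.03 = 142.6950. B = V − Δ·S = -199.1094.
(0,0): S=139.0000. Δ = (V_up−V_dn)/(S_up−S_dn) = (142.6950−0.0000)/(197.3800−83.4000) = 1.2519. V = [p*·142.6950 + (1−p*)·0.0000]/1.03 = 72.6484. B = V − Δ·S = -101.3699.
Self-financing check: at every node Δ·S+B equals the discounted successor values.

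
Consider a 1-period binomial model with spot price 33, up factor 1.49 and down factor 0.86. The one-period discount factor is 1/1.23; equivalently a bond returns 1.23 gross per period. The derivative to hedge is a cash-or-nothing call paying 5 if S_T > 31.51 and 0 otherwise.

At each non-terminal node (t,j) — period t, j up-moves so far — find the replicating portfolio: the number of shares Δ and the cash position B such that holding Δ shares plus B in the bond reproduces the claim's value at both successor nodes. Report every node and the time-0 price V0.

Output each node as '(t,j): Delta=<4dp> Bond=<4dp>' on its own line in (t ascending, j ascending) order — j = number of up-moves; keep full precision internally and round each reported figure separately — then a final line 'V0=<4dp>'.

No-arbitrage ⇒ martingale measure with p* = (R−d)/(u−d) = 0.5873.
Payoff layer (t=1): V(1,0)=0.0000, V(1,1)=5.0000
Node (0,0) S=33.0000: V=(p*·5.0000+(1−p*)·0.0000)/1.23=2.3874; Δ=(5.0000−0.0000)/(49.1700−28.3800)=0.2405; B=V−Δ·S=-5.5491
The time-0 hedge costs 2.3874, which is the no-arbitrage price.

(0,0): Delta=0.2405 Bond=-5.5491
V0=2.3874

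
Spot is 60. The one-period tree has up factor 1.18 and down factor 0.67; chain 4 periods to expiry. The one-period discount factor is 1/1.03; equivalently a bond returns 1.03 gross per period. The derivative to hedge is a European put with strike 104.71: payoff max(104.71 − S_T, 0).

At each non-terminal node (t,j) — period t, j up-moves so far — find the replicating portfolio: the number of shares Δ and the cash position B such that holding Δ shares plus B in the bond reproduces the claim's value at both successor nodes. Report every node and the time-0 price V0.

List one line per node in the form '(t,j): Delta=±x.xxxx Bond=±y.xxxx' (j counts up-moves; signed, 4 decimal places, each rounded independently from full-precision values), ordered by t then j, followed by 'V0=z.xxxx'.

(0,0): Delta=-0.8778 Bond=88.2644
(1,0): Delta=-1.0000 Bond=95.8245
(1,1): Delta=-0.8489 Bond=88.8656
(2,0): Delta=-1.0000 Bond=98.6992
(2,1): Delta=-1.0000 Bond=98.6992
(2,2): Delta=-0.8132 Bond=88.5451
(3,0): Delta=-1.0000 Bond=101.6602
(3,1): Delta=-1.0000 Bond=101.6602
(3,2): Delta=-1.0000 Bond=101.6602
(3,3): Delta=-0.7689 Bond=86.8436
V0=35.5960

Under the risk-neutral measure, an up-move has probability p* = (R−d)/(u−d) = 0.7059 and values discount at R = 1.03.
Payoff layer (t=4): V(4,0)=92.6193, V(4,1)=83.4160, V(4,2)=67.2071, V(4,3)=38.6601, V(4,4)=0.0000
  t=3,j=0: stock 18.0458 → up 21.2940 (V=83.4160), down 12.0907 (V=92.6193). Price 83.6144; hedge Δ=-1.0000, bond B=101.6602.
  t=3,j=1: stock 31.7821 → up 37.5029 (V=67.2071), down 21.2940 (V=83.4160). Price 69.8781; hedge Δ=-1.0000, bond B=101.6602.
  t=3,j=2: stock 55.9745 → up 66.0499 (V=38.6601), down 37.5029 (V=67.2071). Price 45.6857; hedge Δ=-1.0000, bond B=101.6602.
  t=3,j=3: stock 98.5819 → up 116.3267 (V=0.0000), down 66.0499 (V=38.6601). Price 11.0394; hedge Δ=-0.7689, bond B=86.8436.
  t=2,j=0: stock 26.9340 → up 31.7821 (V=69.8781), down 18.0458 (V=83.6144). Price 71.7652; hedge Δ=-1.0000, bond B=98.6992.
  t=2,j=1: stock 47.4360 → up 55.9745 (V=45.6857), down 31.7821 (V=69.8781). Price 51.2632; hedge Δ=-1.0000, bond B=98.6992.
  t=2,j=2: stock 83.5440 → up 98.5819 (V=11.0394), down 55.9745 (V=45.6857). Price 20.6112; hedge Δ=-0.8132, bond B=88.5451.
  t=1,j=0: stock 40.2000 → up 47.4360 (V=51.2632), down 26.9340 (V=71.7652). Price 55.6245; hedge Δ=-1.0000, bond B=95.8245.
  t=1,j=1: stock 70.8000 → up 83.5440 (V=20.6112), down 47.4360 (V=51.2632). Price 28.7636; hedge Δ=-0.8489, bond B=88.8656.
  t=0,j=0: stock 60.0000 → up 70.8000 (V=28.7636), down 40.2000 (V=55.6245). Price 35.5960; hedge Δ=-0.8778, bond B=88.2644.
The time-0 hedge costs 35.5960, which is the no-arbitrage price.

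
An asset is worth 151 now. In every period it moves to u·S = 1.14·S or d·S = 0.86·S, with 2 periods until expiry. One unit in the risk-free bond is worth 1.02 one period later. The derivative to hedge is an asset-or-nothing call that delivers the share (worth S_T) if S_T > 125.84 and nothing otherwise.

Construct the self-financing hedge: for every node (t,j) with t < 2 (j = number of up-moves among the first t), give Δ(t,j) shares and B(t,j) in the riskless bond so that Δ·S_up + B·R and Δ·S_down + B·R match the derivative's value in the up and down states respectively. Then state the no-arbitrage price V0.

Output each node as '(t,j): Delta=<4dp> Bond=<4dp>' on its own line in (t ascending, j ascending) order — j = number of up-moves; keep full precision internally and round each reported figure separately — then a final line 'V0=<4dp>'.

(0,0): Delta=2.1098 Bond=-187.3025
(1,0): Delta=4.0714 Bond=-445.7799
(1,1): Delta=1.0000 Bond=0.0000
V0=131.2839

No-arbitrage ⇒ martingale measure with p* = (R−d)/(u−d) = 0.5714.
Terminal values V(2,·): V(2,0)=0.0000, V(2,1)=148.0404, V(2,2)=196.2396
  t=1,j=0: stock 129.8600 → up 148.0404 (V=148.0404), down 111.6796 (V=0.0000). Price 82.9358; hedge Δ=4.0714, bond B=-445.7799.
  t=1,j=1: stock 172.1400 → up 196.2396 (V=196.2396), down 148.0404 (V=148.0404). Price 172.1400; hedge Δ=1.0000, bond B=0.0000.
  t=0,j=0: stock 151.0000 → up 172.1400 (V=172.1400), down 129.8600 (V=82.9358). Price 131.2839; hedge Δ=2.1098, bond B=-187.3025.
The time-0 hedge costs 131.2839, which is the no-arbitrage price.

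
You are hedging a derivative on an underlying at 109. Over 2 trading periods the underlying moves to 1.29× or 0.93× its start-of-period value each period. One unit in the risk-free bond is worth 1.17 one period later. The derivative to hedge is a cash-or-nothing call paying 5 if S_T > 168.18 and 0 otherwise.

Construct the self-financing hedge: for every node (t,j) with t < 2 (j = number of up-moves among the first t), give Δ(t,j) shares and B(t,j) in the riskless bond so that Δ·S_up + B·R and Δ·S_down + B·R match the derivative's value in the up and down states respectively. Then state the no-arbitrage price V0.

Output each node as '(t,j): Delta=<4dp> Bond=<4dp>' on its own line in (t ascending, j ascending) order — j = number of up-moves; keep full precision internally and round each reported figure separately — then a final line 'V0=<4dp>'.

(0,0): Delta=0.0726 Bond=-6.2905
(1,0): Delta=0.0000 Bond=0.0000
(1,1): Delta=0.0988 Bond=-11.0399
V0=1.6234

Since d<R<u, set p* = (R−d)/(u−d) = 0.6667; price each node as the discounted p*-expectation of its children.
Terminal payoffs: V(2,0)=0.0000, V(2,1)=0.0000, V(2,2)=5.0000
  t=1,j=0: stock 101.3700 → up 130.7673 (V=0.0000), down 94.2741 (V=0.0000). Price 0.0000; hedge Δ=0.0000, bond B=0.0000.
  t=1,j=1: stock 140.6100 → up 181.3869 (V=5.0000), down 130.7673 (V=0.0000). Price 2.8490; hedge Δ=0.0988, bond B=-11.0399.
  t=0,j=0: stock 109.0000 → up 140.6100 (V=2.8490), down 101.3700 (V=0.0000). Price 1.6234; hedge Δ=0.0726, bond B=-6.2905.
Check: Δ(0,0)·S0 + B(0,0) = 1.6234 = V0.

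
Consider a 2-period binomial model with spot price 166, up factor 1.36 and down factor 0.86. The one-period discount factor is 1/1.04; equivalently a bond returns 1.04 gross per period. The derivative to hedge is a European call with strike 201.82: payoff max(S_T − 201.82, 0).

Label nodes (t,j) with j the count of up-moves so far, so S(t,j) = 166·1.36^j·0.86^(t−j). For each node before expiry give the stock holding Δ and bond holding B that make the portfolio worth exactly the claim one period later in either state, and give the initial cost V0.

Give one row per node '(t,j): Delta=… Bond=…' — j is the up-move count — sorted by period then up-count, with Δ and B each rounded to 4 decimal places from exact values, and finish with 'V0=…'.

The replicating-portfolio and risk-neutral prices coincide; use p* = (1.04−0.86)/(1.36−0.86) = 0.3600 for the latter.
Terminal values V(2,·): V(2,0)=0.0000, V(2,1)=0.0000, V(2,2)=105.2136
(1,0): S=142.7600. Δ = (V_up−V_dn)/(S_up−S_dn) = (0.0000−0.0000)/(194.1536−122.7736) = 0.0000. V = [p*·0.0000 + (1−p*)·0.0000]/1.04 = 0.0000. B = V − Δ·S = 0.0000.
(1,1): S=225.7600. Δ = (V_up−V_dn)/(S_up−S_dn) = (105.2136−0.0000)/(307.0336−194.1536) = 0.9321. V = [p*·105.2136 + (1−p*)·0.0000]/1.04 = 36.4201. B = V − Δ·S = -174.0071.
(0,0): S=166.0000. Δ = (V_up−V_dn)/(S_up−S_dn) = (36.4201−0.0000)/(225.7600−142.7600) = 0.4388. V = [p*·36.4201 + (1−p*)·0.0000]/1.04 = 12.6070. B = V − Δ·S = -60.2332.
Self-financing check: at every node Δ·S+B equals the discounted successor values.

(0,0): Delta=0.4388 Bond=-60.2332
(1,0): Delta=0.0000 Bond=0.0000
(1,1): Delta=0.9321 Bond=-174.0071
V0=12.6070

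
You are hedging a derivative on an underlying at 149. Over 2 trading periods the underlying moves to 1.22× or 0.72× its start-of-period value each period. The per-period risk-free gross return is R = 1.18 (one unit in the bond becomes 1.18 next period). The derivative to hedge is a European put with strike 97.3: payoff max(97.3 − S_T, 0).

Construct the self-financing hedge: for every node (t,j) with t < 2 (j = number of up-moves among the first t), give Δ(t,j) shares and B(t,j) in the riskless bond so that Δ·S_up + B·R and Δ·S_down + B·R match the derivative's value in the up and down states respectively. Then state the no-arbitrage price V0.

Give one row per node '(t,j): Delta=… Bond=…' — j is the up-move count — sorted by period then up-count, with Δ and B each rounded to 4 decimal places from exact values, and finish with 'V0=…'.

Under the risk-neutral measure, an up-move has probability p* = (R−d)/(u−d) = 0.9200 and values discount at R = 1.18.
Terminal payoffs: V(2,0)=20.0584, V(2,1)=0.0000, V(2,2)=0.0000
  t=1,j=0: stock 107.2800 → up 130.8816 (V=0.0000), down 77.2416 (V=20.0584). Price 1.3599; hedge Δ=-0.3739, bond B=41.4767.
  t=1,j=1: stock 181.7800 → up 221.7716 (V=0.0000), down 130.8816 (V=0.0000). Price 0.0000; hedge Δ=0.0000, bond B=0.0000.
  t=0,j=0: stock 149.0000 → up 181.7800 (V=0.0000), down 107.2800 (V=1.3599). Price 0.0922; hedge Δ=-0.0183, bond B=2.8120.
Self-financing check: at every node Δ·S+B equals the discounted successor values.

(0,0): Delta=-0.0183 Bond=2.8120
(1,0): Delta=-0.3739 Bond=41.4767
(1,1): Delta=0.0000 Bond=0.0000
V0=0.0922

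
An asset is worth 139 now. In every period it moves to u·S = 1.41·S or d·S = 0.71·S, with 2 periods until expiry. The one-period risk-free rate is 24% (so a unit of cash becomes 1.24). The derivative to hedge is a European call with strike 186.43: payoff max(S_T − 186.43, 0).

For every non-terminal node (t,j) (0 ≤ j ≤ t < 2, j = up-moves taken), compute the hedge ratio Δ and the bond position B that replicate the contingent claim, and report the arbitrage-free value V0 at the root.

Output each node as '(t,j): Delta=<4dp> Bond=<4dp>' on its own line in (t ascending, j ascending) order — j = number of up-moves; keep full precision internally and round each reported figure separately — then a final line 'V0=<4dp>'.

(0,0): Delta=0.5643 Bond=-44.9088
(1,0): Delta=0.0000 Bond=0.0000
(1,1): Delta=0.6554 Bond=-73.5487
V0=33.5235

No-arbitrage ⇒ martingale measure with p* = (R−d)/(u−d) = 0.7571.
At expiry t=2: V(2,0)=0.0000, V(2,1)=0.0000, V(2,2)=89.9159
Node (1,0) S=98.6900: V=(p*·0.0000+(1−p*)·0.0000)/1.24=0.0000; Δ=(0.0000−0.0000)/(139.1529−70.0699)=0.0000; B=V−Δ·S=0.0000
Node (1,1) S=195.9900: V=(p*·89.9159+(1−p*)·0.0000)/1.24=54.9026; Δ=(89.9159−0.0000)/(276.3459−139.1529)=0.6554; B=V−Δ·S=-73.5487
Node (0,0) S=139.0000: V=(p*·54.9026+(1−p*)·0.0000)/1.24=33.5235; Δ=(54.9026−0.0000)/(195.9900−98.6900)=0.5643; B=V−Δ·S=-44.9088
Check: Δ(0,0)·S0 + B(0,0) = 33.5235 = V0.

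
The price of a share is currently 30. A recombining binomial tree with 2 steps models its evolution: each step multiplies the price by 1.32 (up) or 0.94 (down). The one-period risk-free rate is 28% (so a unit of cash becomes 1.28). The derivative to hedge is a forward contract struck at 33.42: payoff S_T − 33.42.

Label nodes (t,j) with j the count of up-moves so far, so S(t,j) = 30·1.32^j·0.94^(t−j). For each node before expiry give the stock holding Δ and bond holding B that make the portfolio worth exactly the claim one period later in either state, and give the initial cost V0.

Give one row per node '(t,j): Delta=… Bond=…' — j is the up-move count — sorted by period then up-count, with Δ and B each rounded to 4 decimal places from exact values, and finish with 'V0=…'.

Under the risk-neutral measure, an up-move has probability p* = (R−d)/(u−d) = 0.8947 and values discount at R = 1.28.
At expiry t=2: V(2,0)=-6.9120, V(2,1)=3.8040, V(2,2)=18.8520
(1,0): S=28.2000. Δ = (V_up−V_dn)/(S_up−S_dn) = (3.8040−-6.9120)/(37.2240−26.5080) = 1.0000. V = [p*·3.8040 + (1−p*)·-6.9120]/1.28 = 2.0906. B = V − Δ·S = -26.1094.
(1,1): S=39.6000. Δ = (V_up−V_dn)/(S_up−S_dn) = (18.8520−3.8040)/(52.2720−37.2240) = 1.0000. V = [p*·18.8520 + (1−p*)·3.8040]/1.28 = 13.4906. B = V − Δ·S = -26.1094.
(0,0): S=30.0000. Δ = (V_up−V_dn)/(S_up−S_dn) = (13.4906−2.0906)/(39.6000−28.2000) = 1.0000. V = [p*·13.4906 + (1−p*)·2.0906]/1.28 = 9.6021. B = V − Δ·S = -20.3979.
Check: Δ(0,0)·S0 + B(0,0) = 9.6021 = V0.

(0,0): Delta=1.0000 Bond=-20.3979
(1,0): Delta=1.0000 Bond=-26.1094
(1,1): Delta=1.0000 Bond=-26.1094
V0=9.6021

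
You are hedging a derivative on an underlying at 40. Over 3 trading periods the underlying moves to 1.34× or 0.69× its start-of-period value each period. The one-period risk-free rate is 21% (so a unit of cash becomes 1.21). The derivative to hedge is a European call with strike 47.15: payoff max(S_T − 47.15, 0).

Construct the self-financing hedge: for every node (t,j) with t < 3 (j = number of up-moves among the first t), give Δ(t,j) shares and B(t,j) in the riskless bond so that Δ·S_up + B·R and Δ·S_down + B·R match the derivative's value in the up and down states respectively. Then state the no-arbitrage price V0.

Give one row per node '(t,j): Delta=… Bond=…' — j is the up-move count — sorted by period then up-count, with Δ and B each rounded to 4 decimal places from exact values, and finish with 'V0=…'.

(0,0): Delta=0.8052 Bond=-17.4954
(1,0): Delta=0.0888 Bond=-1.3971
(1,1): Delta=0.8974 Bond=-26.1125
(2,0): Delta=0.0000 Bond=0.0000
(2,1): Delta=0.1002 Bond=-2.1130
(2,2): Delta=1.0000 Bond=-38.9669
V0=14.7108

Under the risk-neutral measure, an up-move has probability p* = (R−d)/(u−d) = 0.8000 and values discount at R = 1.21.
Payoff layer (t=3): V(3,0)=0.0000, V(3,1)=0.0000, V(3,2)=2.4086, V(3,3)=49.0942
(2,0): S=19.0440. Δ = (V_up−V_dn)/(S_up−S_dn) = (0.0000−0.0000)/(25.5190−13.1404) = 0.0000. V = [p*·0.0000 + (1−p*)·0.0000]/1.21 = 0.0000. B = V − Δ·S = 0.0000.
(2,1): S=36.9840. Δ = (V_up−V_dn)/(S_up−S_dn) = (2.4086−0.0000)/(49.5586−25.5190) = 0.1002. V = [p*·2.4086 + (1−p*)·0.0000]/1.21 = 1.5924. B = V − Δ·S = -2.1130.
(2,2): S=71.8240. Δ = (V_up−V_dn)/(S_up−S_dn) = (49.0942−2.4086)/(96.2442−49.5586) = 1.0000. V = [p*·49.0942 + (1−p*)·2.4086]/1.21 = 32.8571. B = V − Δ·S = -38.9669.
(1,0): S=27.6000. Δ = (V_up−V_dn)/(S_up−S_dn) = (1.5924−0.0000)/(36.9840−19.0440) = 0.0888. V = [p*·1.5924 + (1−p*)·0.0000]/1.21 = 1.0529. B = V − Δ·S = -1.3971.
(1,1): S=53.6000. Δ = (V_up−V_dn)/(S_up−S_dn) = (32.8571−1.5924)/(71.8240−36.9840) = 0.8974. V = [p*·32.8571 + (1−p*)·1.5924]/1.21 = 21.9869. B = V − Δ·S = -26.1125.
(0,0): S=40.0000. Δ = (V_up−V_dn)/(S_up−S_dn) = (21.9869−1.0529)/(53.6000−27.6000) = 0.8052. V = [p*·21.9869 + (1−p*)·1.0529]/1.21 = 14.7108. B = V − Δ·S = -17.4954.
Root portfolio cost Δ·40+B reproduces V0=14.7108.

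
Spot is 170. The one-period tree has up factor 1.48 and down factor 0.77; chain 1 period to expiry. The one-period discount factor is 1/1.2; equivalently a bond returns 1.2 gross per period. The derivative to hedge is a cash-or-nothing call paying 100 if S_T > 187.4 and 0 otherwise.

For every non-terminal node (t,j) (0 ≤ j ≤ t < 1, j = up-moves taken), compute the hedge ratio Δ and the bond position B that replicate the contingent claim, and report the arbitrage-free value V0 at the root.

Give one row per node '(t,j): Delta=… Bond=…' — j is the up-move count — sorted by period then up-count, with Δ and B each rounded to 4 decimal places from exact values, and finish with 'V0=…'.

(0,0): Delta=0.8285 Bond=-90.3756
V0=50.4695

The replicating-portfolio and risk-neutral prices coincide; use p* = (1.2−0.77)/(1.48−0.77) = 0.6056 for the latter.
Terminal values V(1,·): V(1,0)=0.0000, V(1,1)=100.0000
  t=0,j=0: stock 170.0000 → up 251.6000 (V=100.0000), down 130.9000 (V=0.0000). Price 50.4695; hedge Δ=0.8285, bond B=-90.3756.
Root portfolio cost Δ·170+B reproduces V0=50.4695.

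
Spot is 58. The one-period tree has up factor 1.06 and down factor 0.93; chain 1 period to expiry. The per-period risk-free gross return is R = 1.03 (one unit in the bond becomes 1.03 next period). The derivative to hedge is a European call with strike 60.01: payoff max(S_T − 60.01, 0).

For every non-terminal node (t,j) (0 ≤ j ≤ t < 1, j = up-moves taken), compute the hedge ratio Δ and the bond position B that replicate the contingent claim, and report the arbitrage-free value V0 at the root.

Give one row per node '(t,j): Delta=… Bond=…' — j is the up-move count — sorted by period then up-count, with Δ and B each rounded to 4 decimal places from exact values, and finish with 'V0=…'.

Since d<R<u, set p* = (R−d)/(u−d) = 0.7692; price each node as the discounted p*-expectation of its children.
Payoff layer (t=1): V(1,0)=0.0000, V(1,1)=1.4700
Node (0,0) S=58.0000: V=(p*·1.4700+(1−p*)·0.0000)/1.03=1.0978; Δ=(1.4700−0.0000)/(61.4800−53.9400)=0.1950; B=V−Δ·S=-10.2099
Check: Δ(0,0)·S0 + B(0,0) = 1.0978 = V0.

(0,0): Delta=0.1950 Bond=-10.2099
V0=1.0978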